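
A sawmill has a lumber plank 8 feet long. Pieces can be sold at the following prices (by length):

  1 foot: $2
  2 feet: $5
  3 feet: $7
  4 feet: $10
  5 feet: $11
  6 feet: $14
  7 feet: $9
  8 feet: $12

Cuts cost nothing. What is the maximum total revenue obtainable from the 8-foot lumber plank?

Build best[k] bottom-up: best[k] = max over allowed piece i of (p[i] + best[k−i]).
best[1] = 2
best[2] = max(2+2, 5+0) = 5
best[3] = max(2+5, 5+2, 7+0) = 7
best[4] = max(2+7, 5+5, 7+2, 10+0) = 10
best[5] = max(2+10, 5+7, 7+5, 10+2, 11+0) = 12
best[6] = max(2+12, 5+10, 7+7, 10+5, 11+2, 14+0) = 15
best[7] = max(2+15, 5+12, 7+10, …, 14+2, 9+0) = 17
best[8] = max(2+17, 5+15, 7+12, …, 9+2, 12+0) = 20
One optimal cutting: 2 + 2 + 2 + 2 → $5 + $5 + $5 + $5 = $20.

20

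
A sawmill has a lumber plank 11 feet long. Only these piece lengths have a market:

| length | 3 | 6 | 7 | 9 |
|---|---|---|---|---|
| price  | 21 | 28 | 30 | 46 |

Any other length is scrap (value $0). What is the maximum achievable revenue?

63

Consider every possible first cut. f[k] is the best of p[i]+f[k−i] over all sellable i≤k.
f[1] = 0
f[2] = 0
f[3] = 21
f[4] = 21
f[5] = 21
f[6] = max(21+21, 28+0) = 42
f[7] = max(21+21, 28+0, 30+0) = 42
f[8] = max(21+21, 28+0, 30+0) = 42
f[9] = max(21+42, 28+21, 30+0, 46+0) = 63
f[10] = max(21+42, 28+21, 30+21, 46+0) = 63
f[11] = max(21+42, 28+21, 30+21, 46+0) = 63
One optimal cutting: pieces 3 + 3 + 3 with 2 feet of scrap → $63.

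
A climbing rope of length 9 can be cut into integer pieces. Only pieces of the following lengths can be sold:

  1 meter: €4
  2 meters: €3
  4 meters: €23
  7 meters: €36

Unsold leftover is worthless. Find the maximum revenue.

50

Build f[k] bottom-up: f[k] = max over allowed piece i of (p[i] + f[k−i]).
f[1] = 4
f[2] = max(4+4, 3+0) = 8
f[3] = max(4+8, 3+4) = 12
f[4] = max(4+12, 3+8, 23+0) = 23
f[5] = max(4+23, 3+12, 23+4) = 27
f[6] = max(4+27, 3+23, 23+8) = 31
f[7] = max(4+31, 3+27, 23+12, 36+0) = 36
f[8] = max(4+36, 3+31, 23+23, 36+4) = 46
f[9] = max(4+46, 3+36, 23+27, 36+8) = 50
One optimal cutting: 4 + 4 + 1 → €50.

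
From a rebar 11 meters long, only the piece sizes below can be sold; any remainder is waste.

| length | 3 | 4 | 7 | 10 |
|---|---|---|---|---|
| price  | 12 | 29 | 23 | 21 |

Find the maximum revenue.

70

Consider every possible first cut. f[k] is the best of p[i]+f[k−i] over all sellable i≤k.
f[1] = 0
f[2] = 0
f[3] = 12
f[4] = max(12+0, 29+0) = 29
f[5] = max(12+0, 29+0) = 29
f[6] = max(12+12, 29+0) = 29
f[7] = max(12+29, 29+12, 23+0) = 41
f[8] = max(12+29, 29+29, 23+0) = 58
f[9] = max(12+29, 29+29, 23+0) = 58
f[10] = max(12+41, 29+29, 23+12, 21+0) = 58
f[11] = max(12+58, 29+41, 23+29, 21+0) = 70
One optimal cutting: 4 + 4 + 3 → ₹70.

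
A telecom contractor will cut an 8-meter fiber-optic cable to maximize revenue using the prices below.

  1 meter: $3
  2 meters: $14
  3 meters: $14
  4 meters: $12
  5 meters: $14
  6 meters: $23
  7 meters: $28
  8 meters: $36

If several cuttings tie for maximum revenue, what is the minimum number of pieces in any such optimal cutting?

4

Let r[k] be the best obtainable value from length k. For each k, try every first piece i and keep the best of price[i] + r[k−i].
r[1] = 3
r[2] = 14
r[3] = 17  (first piece 1, then r[2]=14)
r[4] = 28  (first piece 2, then r[2]=14)
r[5] = 31  (first piece 1, then r[4]=28)
r[6] = 42  (first piece 2, then r[4]=28)
r[7] = 45  (first piece 1, then r[6]=42)
r[8] = 56  (first piece 2, then r[6]=42)
Maximum revenue is $56.
Now minimize piece count subject to staying optimal: for each k, pieces[k] = 1 + min over i with p[i]+r[k−i]=r[k] of pieces[k−i].
pieces[5] = 3
pieces[6] = 3
pieces[7] = 4
pieces[8] = 4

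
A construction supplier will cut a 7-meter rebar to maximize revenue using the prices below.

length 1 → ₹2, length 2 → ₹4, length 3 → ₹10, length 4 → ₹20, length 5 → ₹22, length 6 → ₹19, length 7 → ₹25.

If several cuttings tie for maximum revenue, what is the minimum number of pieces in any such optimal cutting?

2

Consider every possible first cut. r[k] is the best of p[i]+r[k−i] over all sellable i≤k.
r[1] = 2
r[2] = max(2+2, 4+0) = 4
r[3] = max(2+4, 4+2, 10+0) = 10
r[4] = max(2+10, 4+4, 10+2, 20+0) = 20
r[5] = max(2+20, 4+10, 10+4, 20+2, 22+0) = 22
r[6] = max(2+22, 4+20, 10+10, 20+4, 22+2, 19+0) = 24
r[7] = max(2+24, 4+22, 10+20, …, 19+2, 25+0) = 30
Maximum revenue is ₹30.
Now minimize piece count subject to staying optimal: for each k, pieces[k] = 1 + min over i with p[i]+r[k−i]=r[k] of pieces[k−i].
pieces[4] = 1
pieces[5] = 1
pieces[6] = 2
pieces[7] = 2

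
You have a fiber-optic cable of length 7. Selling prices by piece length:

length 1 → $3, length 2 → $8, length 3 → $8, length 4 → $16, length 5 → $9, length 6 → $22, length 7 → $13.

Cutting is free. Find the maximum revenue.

Let v[k] be the best obtainable value from length k. For each k, try every first piece i and keep the best of price[i] + v[k−i].
v[1] = 3
v[2] = 8
v[3] = 11  (first piece 1, then v[2]=8)
v[4] = 16  (first piece 2, then v[2]=8)
v[5] = 19  (first piece 1, then v[4]=16)
v[6] = 24  (first piece 2, then v[4]=16)
v[7] = 27  (first piece 1, then v[6]=24)
One optimal cutting: 2 + 2 + 2 + 1 → $8 + $8 + $8 + $3 = $27.

27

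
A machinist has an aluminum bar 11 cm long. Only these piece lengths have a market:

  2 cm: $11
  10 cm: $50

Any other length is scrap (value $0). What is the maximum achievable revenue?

Consider every possible first cut. best[k] is the best of p[i]+best[k−i] over all sellable i≤k.
best[1] = 0
best[2] = 11
best[3] = 11
best[4] = 22  (first piece 2, then best[2]=11)
best[5] = 22
best[6] = 33  (first piece 2, then best[4]=22)
best[7] = 33
best[8] = 44  (first piece 2, then best[6]=33)
best[9] = 44
best[10] = max(11+44, 50+0) = 55
best[11] = max(11+44, 50+0) = 55
One optimal cutting: pieces 2 + 2 + 2 + 2 + 2 with 1 cm of scrap → $55.

55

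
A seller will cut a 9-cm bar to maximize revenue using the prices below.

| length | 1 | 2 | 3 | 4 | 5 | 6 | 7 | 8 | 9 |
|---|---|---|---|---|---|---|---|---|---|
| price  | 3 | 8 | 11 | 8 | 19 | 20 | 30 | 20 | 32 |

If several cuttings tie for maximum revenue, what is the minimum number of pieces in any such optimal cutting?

Let r[k] be the best obtainable value from length k. For each k, try every first piece i and keep the best of price[i] + r[k−i].
r[1] = 3
r[2] = max(3+3, 8+0) = 8
r[3] = max(3+8, 8+3, 11+0) = 11
r[4] = max(3+11, 8+8, 11+3, 8+0) = 16
r[5] = max(3+16, 8+11, 11+8, 8+3, 19+0) = 19
r[6] = max(3+19, 8+16, 11+11, 8+8, 19+3, 20+0) = 24
r[7] = max(3+24, 8+19, 11+16, …, 20+3, 30+0) = 30
r[8] = max(3+30, 8+24, 11+19, …, 30+3, 20+0) = 33
r[9] = max(3+33, 8+30, 11+24, …, 20+3, 32+0) = 38
Maximum revenue is $38.
Now minimize piece count subject to staying optimal: for each k, pieces[k] = 1 + min over i with p[i]+r[k−i]=r[k] of pieces[k−i].
pieces[6] = 3
pieces[7] = 1
pieces[8] = 2
pieces[9] = 2

2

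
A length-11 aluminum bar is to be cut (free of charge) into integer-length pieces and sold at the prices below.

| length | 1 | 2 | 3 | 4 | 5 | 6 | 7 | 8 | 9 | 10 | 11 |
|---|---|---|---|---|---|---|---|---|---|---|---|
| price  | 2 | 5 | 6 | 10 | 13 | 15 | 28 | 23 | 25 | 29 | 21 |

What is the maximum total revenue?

Let v[k] be the best obtainable value from length k. For each k, try every first piece i and keep the best of price[i] + v[k−i].
v[1] = 2
v[2] = 5
v[3] = 7  (first piece 1, then v[2]=5)
v[4] = 10  (first piece 2, then v[2]=5)
v[5] = 13
v[6] = 15  (first piece 1, then v[5]=13)
v[7] = 28
v[8] = 30  (first piece 1, then v[7]=28)
v[9] = 33  (first piece 2, then v[7]=28)
v[10] = 35  (first piece 1, then v[9]=33)
v[11] = 38  (first piece 2, then v[9]=33)
One optimal cutting: 7 + 2 + 2 → $28 + $5 + $5 = $38.

38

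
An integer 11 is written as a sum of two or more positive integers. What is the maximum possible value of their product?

54

Define P[k] = max over 1≤i<k of i · max(k−i, P[k−i]); the inner max lets the remainder stay uncut if that's better.
Small cases: P[2]=1, P[3]=2, P[4]=4.
P[5] = 2·max(3,2) = 2·3 = 6
P[6] = 3·max(3,2) = 3·3 = 9
P[7] = 2·max(5,6) = 2·6 = 12
P[8] = 2·max(6,9) = 2·9 = 18
P[9] = 3·max(6,9) = 3·9 = 27
P[10] = 2·max(8,18) = 2·18 = 36
P[11] = 2·max(9,27) = 2·27 = 54
One optimal split: 3 + 3 + 3 + 2; product 3·3·3·2 = 54.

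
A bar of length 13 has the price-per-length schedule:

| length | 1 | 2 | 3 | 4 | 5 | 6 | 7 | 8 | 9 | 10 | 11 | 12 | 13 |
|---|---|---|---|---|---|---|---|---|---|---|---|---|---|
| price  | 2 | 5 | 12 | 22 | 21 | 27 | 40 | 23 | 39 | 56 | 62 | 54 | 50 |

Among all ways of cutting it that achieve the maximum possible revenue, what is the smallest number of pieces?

2

Build r[k] bottom-up: r[k] = max over allowed piece i of (p[i] + r[k−i]).
r[1] = 2
r[2] = max(2+2, 5+0) = 5
r[3] = max(2+5, 5+2, 12+0) = 12
r[4] = max(2+12, 5+5, 12+2, 22+0) = 22
r[5] = max(2+22, 5+12, 12+5, 22+2, 21+0) = 24
r[6] = max(2+24, 5+22, 12+12, 22+5, 21+2, 27+0) = 27
r[7] = max(2+27, 5+24, 12+22, …, 27+2, 40+0) = 40
r[8] = max(2+40, 5+27, 12+24, …, 40+2, 23+0) = 44
r[9] = max(2+44, 5+40, 12+27, …, 23+2, 39+0) = 46
r[10] = max(2+46, 5+44, 12+40, …, 39+2, 56+0) = 56
r[11] = max(2+56, 5+46, 12+44, …, 56+2, 62+0) = 62
r[12] = max(2+62, 5+56, 12+46, …, 62+2, 54+0) = 66
r[13] = max(2+66, 5+62, 12+56, …, 54+2, 50+0) = 68
Maximum revenue is $68.
Now minimize piece count subject to staying optimal: for each k, pieces[k] = 1 + min over i with p[i]+r[k−i]=r[k] of pieces[k−i].
pieces[10] = 1
pieces[11] = 1
pieces[12] = 3
pieces[13] = 2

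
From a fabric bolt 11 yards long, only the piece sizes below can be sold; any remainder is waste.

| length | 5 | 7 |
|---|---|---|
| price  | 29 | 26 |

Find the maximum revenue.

58

Let f[k] be the best obtainable value from length k. For each k, try every first piece i and keep the best of price[i] + f[k−i].
f[1] = 0
f[2] = 0
f[3] = 0
f[4] = 0
f[5] = 29
f[6] = 29
f[7] = 29
f[8] = 29
f[9] = 29
f[10] = 58  (first piece 5, then f[5]=29)
f[11] = 58
One optimal cutting: pieces 5 + 5 with 1 yard of scrap → $58.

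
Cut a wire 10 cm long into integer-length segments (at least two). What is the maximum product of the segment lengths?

36

Fill f[k] for k=2..10: at each k try every first piece i and multiply by the better of (k−i) uncut or f[k−i].
f[2] = 1·max(1,0) = 1·1 = 1
f[3] = max(1·2, 2·1) = 2
f[4] = max(1·3, 2·2, 3·1) = 4
f[5] = max(1·4, 2·3, 3·2, 4·1) = 6
f[6] = max(1·6, 2·4, 3·3, 4·2, 5·1) = 9
f[7] = max(1·9, 2·6, 3·4, 4·3, 5·2, 6·1) = 12
f[8] = max(1·12, 2·9, 3·6, …, 6·2, 7·1) = 18
f[9] = max(1·18, 2·12, 3·9, …, 7·2, 8·1) = 27
f[10] = max(1·27, 2·18, 3·12, …, 8·2, 9·1) = 36
One optimal split: 3 + 3 + 2 + 2; product 3·3·2·2 = 36.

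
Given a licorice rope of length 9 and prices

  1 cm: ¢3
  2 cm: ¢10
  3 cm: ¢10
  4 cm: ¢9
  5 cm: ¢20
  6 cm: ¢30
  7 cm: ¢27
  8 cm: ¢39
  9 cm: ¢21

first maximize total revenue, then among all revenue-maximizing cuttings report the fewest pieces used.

Build r[k] bottom-up: r[k] = max over allowed piece i of (p[i] + r[k−i]).
r[1] = 3
r[2] = max(3+3, 10+0) = 10
r[3] = max(3+10, 10+3, 10+0) = 13
r[4] = max(3+13, 10+10, 10+3, 9+0) = 20
r[5] = max(3+20, 10+13, 10+10, 9+3, 20+0) = 23
r[6] = max(3+23, 10+20, 10+13, 9+10, 20+3, 30+0) = 30
r[7] = max(3+30, 10+23, 10+20, …, 30+3, 27+0) = 33
r[8] = max(3+33, 10+30, 10+23, …, 27+3, 39+0) = 40
r[9] = max(3+40, 10+33, 10+30, …, 39+3, 21+0) = 43
Maximum revenue is ¢43.
Now minimize piece count subject to staying optimal: for each k, pieces[k] = 1 + min over i with p[i]+r[k−i]=r[k] of pieces[k−i].
pieces[6] = 1
pieces[7] = 2
pieces[8] = 2
pieces[9] = 3

3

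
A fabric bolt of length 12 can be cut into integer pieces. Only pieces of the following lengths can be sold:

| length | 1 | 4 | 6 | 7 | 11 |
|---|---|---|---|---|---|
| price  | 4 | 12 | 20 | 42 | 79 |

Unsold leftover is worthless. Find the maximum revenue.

Consider every possible first cut. best[k] is the best of p[i]+best[k−i] over all sellable i≤k.
best[1] = 4
best[2] = 8  (first piece 1, then best[1]=4)
best[3] = 12  (first piece 1, then best[2]=8)
best[4] = max(4+12, 12+0) = 16
best[5] = max(4+16, 12+4) = 20
best[6] = max(4+20, 12+8, 20+0) = 24
best[7] = max(4+24, 12+12, 20+4, 42+0) = 42
best[8] = max(4+42, 12+16, 20+8, 42+4) = 46
best[9] = max(4+46, 12+20, 20+12, 42+8) = 50
best[10] = max(4+50, 12+24, 20+16, 42+12) = 54
best[11] = max(4+54, 12+42, 20+20, 42+16, 79+0) = 79
best[12] = max(4+79, 12+46, 20+24, 42+20, 79+4) = 83
One optimal cutting: 11 + 1 → $83.

83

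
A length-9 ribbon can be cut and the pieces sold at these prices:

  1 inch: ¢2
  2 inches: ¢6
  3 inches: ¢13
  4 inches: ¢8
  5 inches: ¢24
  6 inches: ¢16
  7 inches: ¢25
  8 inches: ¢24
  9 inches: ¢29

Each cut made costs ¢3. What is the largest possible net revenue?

33

Consider every possible first cut. r[k] is the best of p[i]+r[k−i] over all sellable i≤k, charging 3 whenever i<k.
r[1] = 2
r[2] = 6
r[3] = 13
r[4] = 12  (first piece 1, then r[3]=13)
r[5] = 24
r[6] = 23  (first piece 1, then r[5]=24)
r[7] = 27  (first piece 2, then r[5]=24)
r[8] = 34  (first piece 3, then r[5]=24)
r[9] = 33  (first piece 1, then r[8]=34)
One optimal plan: pieces 5 + 3 + 1 (2 cuts) → ¢39 − ¢6 = ¢33.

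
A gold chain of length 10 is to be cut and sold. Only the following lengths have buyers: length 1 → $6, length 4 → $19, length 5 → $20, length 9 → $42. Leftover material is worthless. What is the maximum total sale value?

60

Build best[k] bottom-up: best[k] = max over allowed piece i of (p[i] + best[k−i]).
best[1] = 6
best[2] = 12  (first piece 1, then best[1]=6)
best[3] = 18  (first piece 1, then best[2]=12)
best[4] = max(6+18, 19+0) = 24
best[5] = max(6+24, 19+6, 20+0) = 30
best[6] = max(6+30, 19+12, 20+6) = 36
best[7] = max(6+36, 19+18, 20+12) = 42
best[8] = max(6+42, 19+24, 20+18) = 48
best[9] = max(6+48, 19+30, 20+24, 42+0) = 54
best[10] = max(6+54, 19+36, 20+30, 42+6) = 60
One optimal cutting: 1 + 1 + 1 + 1 + 1 + 1 + 1 + 1 + 1 + 1 → $60.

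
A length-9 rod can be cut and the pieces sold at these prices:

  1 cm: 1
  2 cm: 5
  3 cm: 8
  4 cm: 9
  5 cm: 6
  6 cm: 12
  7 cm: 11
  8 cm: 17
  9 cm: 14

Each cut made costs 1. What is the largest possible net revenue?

22

Let net[k] be the best obtainable value from length k. For each k, try every first piece i and keep the best of price[i] + net[k−i] minus the 1 cut fee when i<k.
net[1] = 1
net[2] = 5
net[3] = 8
net[4] = 9  (first piece 2, then net[2]=5)
net[5] = 12  (first piece 2, then net[3]=8)
net[6] = 15  (first piece 3, then net[3]=8)
net[7] = 16  (first piece 2, then net[5]=12)
net[8] = 19  (first piece 2, then net[6]=15)
net[9] = 22  (first piece 3, then net[6]=15)
One optimal plan: pieces 3 + 3 + 3 (2 cuts) → 24 − 2 = 22.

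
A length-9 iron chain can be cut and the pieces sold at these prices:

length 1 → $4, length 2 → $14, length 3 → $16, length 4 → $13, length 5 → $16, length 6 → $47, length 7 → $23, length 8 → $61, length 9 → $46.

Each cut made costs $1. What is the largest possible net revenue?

Let net[k] be the best obtainable value from length k. For each k, try every first piece i and keep the best of price[i] + net[k−i] minus the 1 cut fee when i<k.
net[1] = 4
net[2] = 14
net[3] = 17  (first piece 1, then net[2]=14)
net[4] = 27  (first piece 2, then net[2]=14)
net[5] = 30  (first piece 1, then net[4]=27)
net[6] = 47
net[7] = 50  (first piece 1, then net[6]=47)
net[8] = 61
net[9] = 64  (first piece 1, then net[8]=61)
One optimal plan: pieces 8 + 1 (1 cut) → $65 − $1 = $64.

64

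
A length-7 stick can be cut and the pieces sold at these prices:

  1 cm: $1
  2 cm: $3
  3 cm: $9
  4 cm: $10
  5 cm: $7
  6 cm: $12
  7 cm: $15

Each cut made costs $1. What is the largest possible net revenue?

Build v[k] bottom-up: v[k] = max over allowed piece i of (p[i] + v[k−i]) − 1 per cut.
v[1] = 1
v[2] = max(1+1-1, 3+0) = 3
v[3] = max(1+3-1, 3+1-1, 9+0) = 9
v[4] = max(1+9-1, 3+3-1, 9+1-1, 10+0) = 10
v[5] = max(1+10-1, 3+9-1, 9+3-1, 10+1-1, 7+0) = 11
v[6] = max(1+11-1, 3+10-1, 9+9-1, 10+3-1, 7+1-1, 12+0) = 17
v[7] = max(1+17-1, 3+11-1, 9+10-1, …, 12+1-1, 15+0) = 18
One optimal plan: pieces 4 + 3 (1 cut) → $19 − $1 = $18.

18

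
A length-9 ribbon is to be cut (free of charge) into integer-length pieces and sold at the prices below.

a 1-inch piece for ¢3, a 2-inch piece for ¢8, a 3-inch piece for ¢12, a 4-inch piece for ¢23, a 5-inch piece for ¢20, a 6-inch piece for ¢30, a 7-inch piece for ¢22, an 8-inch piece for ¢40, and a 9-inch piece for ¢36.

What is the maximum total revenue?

49

Let v[k] be the best obtainable value from length k. For each k, try every first piece i and keep the best of price[i] + v[k−i].
v[1] = 3
v[2] = max(3+3, 8+0) = 8
v[3] = max(3+8, 8+3, 12+0) = 12
v[4] = max(3+12, 8+8, 12+3, 23+0) = 23
v[5] = max(3+23, 8+12, 12+8, 23+3, 20+0) = 26
v[6] = max(3+26, 8+23, 12+12, 23+8, 20+3, 30+0) = 31
v[7] = max(3+31, 8+26, 12+23, …, 30+3, 22+0) = 35
v[8] = max(3+35, 8+31, 12+26, …, 22+3, 40+0) = 46
v[9] = max(3+46, 8+35, 12+31, …, 40+3, 36+0) = 49
One optimal cutting: 4 + 4 + 1 → ¢23 + ¢23 + ¢3 = ¢49.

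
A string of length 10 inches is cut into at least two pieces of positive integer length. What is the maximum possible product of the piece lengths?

Let prod[k] be the best product for length k (with at least one cut). For each first piece i, the rest contributes max(k−i, prod[k−i]).
prod[2] = 1·max(1,0) = 1·1 = 1
prod[3] = 1·max(2,1) = 1·2 = 2
prod[4] = 2·max(2,1) = 2·2 = 4
prod[5] = 2·max(3,2) = 2·3 = 6
prod[6] = 3·max(3,2) = 3·3 = 9
prod[7] = 2·max(5,6) = 2·6 = 12
prod[8] = 2·max(6,9) = 2·9 = 18
prod[9] = 3·max(6,9) = 3·9 = 27
prod[10] = 2·max(8,18) = 2·18 = 36
One optimal split: 3 + 3 + 2 + 2; product 3·3·2·2 = 36.

36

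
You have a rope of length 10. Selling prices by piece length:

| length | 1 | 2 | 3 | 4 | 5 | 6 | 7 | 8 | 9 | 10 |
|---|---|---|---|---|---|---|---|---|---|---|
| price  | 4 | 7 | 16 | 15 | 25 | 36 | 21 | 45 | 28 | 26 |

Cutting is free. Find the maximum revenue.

56

Build R[k] bottom-up: R[k] = max over allowed piece i of (p[i] + R[k−i]).
R[1] = 4
R[2] = max(4+4, 7+0) = 8
R[3] = max(4+8, 7+4, 16+0) = 16
R[4] = max(4+16, 7+8, 16+4, 15+0) = 20
R[5] = max(4+20, 7+16, 16+8, 15+4, 25+0) = 25
R[6] = max(4+25, 7+20, 16+16, 15+8, 25+4, 36+0) = 36
R[7] = max(4+36, 7+25, 16+20, …, 36+4, 21+0) = 40
R[8] = max(4+40, 7+36, 16+25, …, 21+4, 45+0) = 45
R[9] = max(4+45, 7+40, 16+36, …, 45+4, 28+0) = 52
R[10] = max(4+52, 7+45, 16+40, …, 28+4, 26+0) = 56
One optimal cutting: 6 + 3 + 1 → €36 + €16 + €4 = €56.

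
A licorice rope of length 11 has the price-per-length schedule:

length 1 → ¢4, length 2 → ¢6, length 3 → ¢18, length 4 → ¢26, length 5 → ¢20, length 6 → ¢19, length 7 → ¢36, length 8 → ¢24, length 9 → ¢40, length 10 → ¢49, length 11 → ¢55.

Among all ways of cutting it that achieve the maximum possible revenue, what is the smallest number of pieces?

3

Let r[k] be the best obtainable value from length k. For each k, try every first piece i and keep the best of price[i] + r[k−i].
r[1] = 4
r[2] = max(4+4, 6+0) = 8
r[3] = max(4+8, 6+4, 18+0) = 18
r[4] = max(4+18, 6+8, 18+4, 26+0) = 26
r[5] = max(4+26, 6+18, 18+8, 26+4, 20+0) = 30
r[6] = max(4+30, 6+26, 18+18, 26+8, 20+4, 19+0) = 36
r[7] = max(4+36, 6+30, 18+26, …, 19+4, 36+0) = 44
r[8] = max(4+44, 6+36, 18+30, …, 36+4, 24+0) = 52
r[9] = max(4+52, 6+44, 18+36, …, 24+4, 40+0) = 56
r[10] = max(4+56, 6+52, 18+44, …, 40+4, 49+0) = 62
r[11] = max(4+62, 6+56, 18+52, …, 49+4, 55+0) = 70
Maximum revenue is ¢70.
Now minimize piece count subject to staying optimal: for each k, pieces[k] = 1 + min over i with p[i]+r[k−i]=r[k] of pieces[k−i].
pieces[8] = 2
pieces[9] = 3
pieces[10] = 3
pieces[11] = 3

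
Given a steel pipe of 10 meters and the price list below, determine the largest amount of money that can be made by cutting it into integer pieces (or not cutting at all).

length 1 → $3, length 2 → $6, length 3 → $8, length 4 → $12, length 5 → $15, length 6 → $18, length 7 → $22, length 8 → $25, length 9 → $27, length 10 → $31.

Consider every possible first cut. r[k] is the best of p[i]+r[k−i] over all sellable i≤k.
r[1] = 3
r[2] = 6  (first piece 1, then r[1]=3)
r[3] = 9  (first piece 1, then r[2]=6)
r[4] = 12  (first piece 1, then r[3]=9)
r[5] = 15  (first piece 1, then r[4]=12)
r[6] = 18  (first piece 1, then r[5]=15)
r[7] = 22
r[8] = 25  (first piece 1, then r[7]=22)
r[9] = 28  (first piece 1, then r[8]=25)
r[10] = 31  (first piece 1, then r[9]=28)
One optimal cutting: 7 + 1 + 1 + 1 → $22 + $3 + $3 + $3 = $31.

31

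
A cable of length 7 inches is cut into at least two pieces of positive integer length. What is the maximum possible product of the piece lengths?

12

Define m[k] = max over 1≤i<k of i · max(k−i, m[k−i]); the inner max lets the remainder stay uncut if that's better.
m[2] = 1·max(1,0) = 1·1 = 1
m[3] = 1·max(2,1) = 1·2 = 2
m[4] = 2·max(2,1) = 2·2 = 4
m[5] = 2·max(3,2) = 2·3 = 6
m[6] = 3·max(3,2) = 3·3 = 9
m[7] = 2·max(5,6) = 2·6 = 12
One optimal split: 3 + 2 + 2; product 3·2·2 = 12.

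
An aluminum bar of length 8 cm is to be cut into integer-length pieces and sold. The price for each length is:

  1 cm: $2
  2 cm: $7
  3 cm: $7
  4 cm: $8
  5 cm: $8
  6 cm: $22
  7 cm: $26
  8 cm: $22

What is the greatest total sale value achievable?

29

Let r[k] be the best obtainable value from length k. For each k, try every first piece i and keep the best of price[i] + r[k−i].
r[1] = 2
r[2] = 7
r[3] = 9  (first piece 1, then r[2]=7)
r[4] = 14  (first piece 2, then r[2]=7)
r[5] = 16  (first piece 1, then r[4]=14)
r[6] = 22
r[7] = 26
r[8] = 29  (first piece 2, then r[6]=22)
One optimal cutting: 6 + 2 → $22 + $7 = $29.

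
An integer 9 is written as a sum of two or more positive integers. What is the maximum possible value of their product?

27

Fill prod[k] for k=2..9: at each k try every first piece i and multiply by the better of (k−i) uncut or prod[k−i].
prod[2] = 1*max(1,0) = 1*1 = 1
prod[3] = 1*max(2,1) = 1*2 = 2
prod[4] = 2*max(2,1) = 2*2 = 4
prod[5] = 2*max(3,2) = 2*3 = 6
prod[6] = 3*max(3,2) = 3*3 = 9
prod[7] = 2*max(5,6) = 2*6 = 12
prod[8] = 2*max(6,9) = 2*9 = 18
prod[9] = 3*max(6,9) = 3*9 = 27
One optimal split: 3 + 3 + 3; product 3*3*3 = 27.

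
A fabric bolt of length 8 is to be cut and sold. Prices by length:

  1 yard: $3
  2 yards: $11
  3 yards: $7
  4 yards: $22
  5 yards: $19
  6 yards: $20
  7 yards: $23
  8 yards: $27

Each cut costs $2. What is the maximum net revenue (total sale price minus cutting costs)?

Build net[k] bottom-up: net[k] = max over allowed piece i of (p[i] + net[k−i]) − 2 per cut.
net[1] = 3
net[2] = 11
net[3] = 12  (first piece 1, then net[2]=11)
net[4] = 22
net[5] = 23  (first piece 1, then net[4]=22)
net[6] = 31  (first piece 2, then net[4]=22)
net[7] = 32  (first piece 1, then net[6]=31)
net[8] = 42  (first piece 4, then net[4]=22)
One optimal plan: pieces 4 + 4 (1 cut) → $44 − $2 = $42.

42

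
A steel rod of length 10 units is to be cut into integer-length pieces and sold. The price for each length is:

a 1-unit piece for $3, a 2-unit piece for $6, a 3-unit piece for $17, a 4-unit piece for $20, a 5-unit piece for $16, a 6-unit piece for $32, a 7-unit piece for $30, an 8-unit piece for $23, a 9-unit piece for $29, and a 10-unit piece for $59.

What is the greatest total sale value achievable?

59

Consider every possible first cut. r[k] is the best of p[i]+r[k−i] over all sellable i≤k.
r[1] = 3
r[2] = max(3+3, 6+0) = 6
r[3] = max(3+6, 6+3, 17+0) = 17
r[4] = max(3+17, 6+6, 17+3, 20+0) = 20
r[5] = max(3+20, 6+17, 17+6, 20+3, 16+0) = 23
r[6] = max(3+23, 6+20, 17+17, 20+6, 16+3, 32+0) = 34
r[7] = max(3+34, 6+23, 17+20, …, 32+3, 30+0) = 37
r[8] = max(3+37, 6+34, 17+23, …, 30+3, 23+0) = 40
r[9] = max(3+40, 6+37, 17+34, …, 23+3, 29+0) = 51
r[10] = max(3+51, 6+40, 17+37, …, 29+3, 59+0) = 59
Best is to sell the whole 10-unit piece uncut for $59.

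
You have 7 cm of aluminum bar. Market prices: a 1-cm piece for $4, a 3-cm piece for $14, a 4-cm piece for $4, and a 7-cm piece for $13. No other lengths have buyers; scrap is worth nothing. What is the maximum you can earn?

Let r[k] be the best obtainable value from length k. For each k, try every first piece i and keep the best of price[i] + r[k−i].
r[1] = 4
r[2] = 8  (first piece 1, then r[1]=4)
r[3] = 14
r[4] = 18  (first piece 1, then r[3]=14)
r[5] = 22  (first piece 1, then r[4]=18)
r[6] = 28  (first piece 3, then r[3]=14)
r[7] = 32  (first piece 1, then r[6]=28)
One optimal cutting: 3 + 3 + 1 → $32.

32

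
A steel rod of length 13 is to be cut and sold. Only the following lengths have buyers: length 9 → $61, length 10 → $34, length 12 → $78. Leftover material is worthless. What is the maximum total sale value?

78

Let r[k] be the best obtainable value from length k. For each k, try every first piece i and keep the best of price[i] + r[k−i].
r[1] = 0
r[2] = 0
r[3] = 0
r[4] = 0
r[5] = 0
r[6] = 0
r[7] = 0
r[8] = 0
r[9] = 61
r[10] = 61
r[11] = 61
r[12] = 78
r[13] = 78
One optimal cutting: pieces 12 with 1 unit of scrap → $78.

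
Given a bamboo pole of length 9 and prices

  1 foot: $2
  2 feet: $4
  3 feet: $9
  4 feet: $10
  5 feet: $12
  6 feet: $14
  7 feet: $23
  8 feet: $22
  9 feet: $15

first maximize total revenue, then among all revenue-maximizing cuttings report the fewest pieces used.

2

Consider every possible first cut. r[k] is the best of p[i]+r[k−i] over all sellable i≤k.
r[1] = 2
r[2] = max(2+2, 4+0) = 4
r[3] = max(2+4, 4+2, 9+0) = 9
r[4] = max(2+9, 4+4, 9+2, 10+0) = 11
r[5] = max(2+11, 4+9, 9+4, 10+2, 12+0) = 13
r[6] = max(2+13, 4+11, 9+9, 10+4, 12+2, 14+0) = 18
r[7] = max(2+18, 4+13, 9+11, …, 14+2, 23+0) = 23
r[8] = max(2+23, 4+18, 9+13, …, 23+2, 22+0) = 25
r[9] = max(2+25, 4+23, 9+18, …, 22+2, 15+0) = 27
Maximum revenue is $27.
Now minimize piece count subject to staying optimal: for each k, pieces[k] = 1 + min over i with p[i]+r[k−i]=r[k] of pieces[k−i].
pieces[6] = 2
pieces[7] = 1
pieces[8] = 2
pieces[9] = 2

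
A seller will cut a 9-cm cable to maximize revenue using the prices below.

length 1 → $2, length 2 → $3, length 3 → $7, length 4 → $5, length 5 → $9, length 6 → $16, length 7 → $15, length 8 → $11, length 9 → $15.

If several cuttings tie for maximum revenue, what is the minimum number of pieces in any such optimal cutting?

Consider every possible first cut. r[k] is the best of p[i]+r[k−i] over all sellable i≤k.
r[1] = 2
r[2] = max(2+2, 3+0) = 4
r[3] = max(2+4, 3+2, 7+0) = 7
r[4] = max(2+7, 3+4, 7+2, 5+0) = 9
r[5] = max(2+9, 3+7, 7+4, 5+2, 9+0) = 11
r[6] = max(2+11, 3+9, 7+7, 5+4, 9+2, 16+0) = 16
r[7] = max(2+16, 3+11, 7+9, …, 16+2, 15+0) = 18
r[8] = max(2+18, 3+16, 7+11, …, 15+2, 11+0) = 20
r[9] = max(2+20, 3+18, 7+16, …, 11+2, 15+0) = 23
Maximum revenue is $23.
Now minimize piece count subject to staying optimal: for each k, pieces[k] = 1 + min over i with p[i]+r[k−i]=r[k] of pieces[k−i].
pieces[6] = 1
pieces[7] = 2
pieces[8] = 3
pieces[9] = 2

2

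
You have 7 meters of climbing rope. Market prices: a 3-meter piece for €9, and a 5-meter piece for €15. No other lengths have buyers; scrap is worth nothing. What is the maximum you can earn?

18

Let best[k] be the best obtainable value from length k. For each k, try every first piece i and keep the best of price[i] + best[k−i].
best[1] = 0
best[2] = 0
best[3] = 9
best[4] = 9
best[5] = 15
best[6] = 18  (first piece 3, then best[3]=9)
best[7] = 18
One optimal cutting: pieces 3 + 3 with 1 meter of scrap → €18.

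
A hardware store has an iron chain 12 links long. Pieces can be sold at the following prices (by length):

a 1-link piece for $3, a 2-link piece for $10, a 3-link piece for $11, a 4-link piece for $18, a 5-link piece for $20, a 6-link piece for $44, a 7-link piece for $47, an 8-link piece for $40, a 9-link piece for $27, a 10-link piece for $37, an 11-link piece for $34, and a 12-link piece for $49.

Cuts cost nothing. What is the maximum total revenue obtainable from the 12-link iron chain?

Consider every possible first cut. v[k] is the best of p[i]+v[k−i] over all sellable i≤k.
v[1] = 3
v[2] = 10
v[3] = 13  (first piece 1, then v[2]=10)
v[4] = 20  (first piece 2, then v[2]=10)
v[5] = 23  (first piece 1, then v[4]=20)
v[6] = 44
v[7] = 47  (first piece 1, then v[6]=44)
v[8] = 54  (first piece 2, then v[6]=44)
v[9] = 57  (first piece 1, then v[8]=54)
v[10] = 64  (first piece 2, then v[8]=54)
v[11] = 67  (first piece 1, then v[10]=64)
v[12] = 88  (first piece 6, then v[6]=44)
One optimal cutting: 6 + 6 → $44 + $44 = $88.

88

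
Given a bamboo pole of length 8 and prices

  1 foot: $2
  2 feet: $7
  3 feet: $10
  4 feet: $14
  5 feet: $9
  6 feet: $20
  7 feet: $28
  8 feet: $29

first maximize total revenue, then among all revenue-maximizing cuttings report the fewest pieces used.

2

Consider every possible first cut. r[k] is the best of p[i]+r[k−i] over all sellable i≤k.
r[1] = 2
r[2] = 7
r[3] = 10
r[4] = 14  (first piece 2, then r[2]=7)
r[5] = 17  (first piece 2, then r[3]=10)
r[6] = 21  (first piece 2, then r[4]=14)
r[7] = 28
r[8] = 30  (first piece 1, then r[7]=28)
Maximum revenue is $30.
Now minimize piece count subject to staying optimal: for each k, pieces[k] = 1 + min over i with p[i]+r[k−i]=r[k] of pieces[k−i].
pieces[5] = 2
pieces[6] = 2
pieces[7] = 1
pieces[8] = 2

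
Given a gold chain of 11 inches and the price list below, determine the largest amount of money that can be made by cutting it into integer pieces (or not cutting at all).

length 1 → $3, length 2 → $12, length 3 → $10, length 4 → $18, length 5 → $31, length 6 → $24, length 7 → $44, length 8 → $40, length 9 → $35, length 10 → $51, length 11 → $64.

68

Let best[k] be the best obtainable value from length k. For each k, try every first piece i and keep the best of price[i] + best[k−i].
best[1] = 3
best[2] = max(3+3, 12+0) = 12
best[3] = max(3+12, 12+3, 10+0) = 15
best[4] = max(3+15, 12+12, 10+3, 18+0) = 24
best[5] = max(3+24, 12+15, 10+12, 18+3, 31+0) = 31
best[6] = max(3+31, 12+24, 10+15, 18+12, 31+3, 24+0) = 36
best[7] = max(3+36, 12+31, 10+24, …, 24+3, 44+0) = 44
best[8] = max(3+44, 12+36, 10+31, …, 44+3, 40+0) = 48
best[9] = max(3+48, 12+44, 10+36, …, 40+3, 35+0) = 56
best[10] = max(3+56, 12+48, 10+44, …, 35+3, 51+0) = 62
best[11] = max(3+62, 12+56, 10+48, …, 51+3, 64+0) = 68
One optimal cutting: 7 + 2 + 2 → $44 + $12 + $12 = $68.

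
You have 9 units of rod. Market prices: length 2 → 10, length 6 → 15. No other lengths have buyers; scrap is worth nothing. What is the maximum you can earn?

40

Let r[k] be the best obtainable value from length k. For each k, try every first piece i and keep the best of price[i] + r[k−i].
r[1] = 0
r[2] = 10
r[3] = 10
r[4] = 20  (first piece 2, then r[2]=10)
r[5] = 20
r[6] = 30  (first piece 2, then r[4]=20)
r[7] = 30
r[8] = 40  (first piece 2, then r[6]=30)
r[9] = 40
One optimal cutting: pieces 2 + 2 + 2 + 2 with 1 unit of scrap → 40.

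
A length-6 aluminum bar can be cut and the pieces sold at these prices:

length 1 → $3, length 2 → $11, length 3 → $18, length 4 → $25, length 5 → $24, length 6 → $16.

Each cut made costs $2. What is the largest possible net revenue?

Build v[k] bottom-up: v[k] = max over allowed piece i of (p[i] + v[k−i]) − 2 per cut.
v[1] = 3
v[2] = 11
v[3] = 18
v[4] = 25
v[5] = 27  (first piece 2, then v[3]=18)
v[6] = 34  (first piece 2, then v[4]=25)
One optimal plan: pieces 4 + 2 (1 cut) → $36 − $2 = $34.

34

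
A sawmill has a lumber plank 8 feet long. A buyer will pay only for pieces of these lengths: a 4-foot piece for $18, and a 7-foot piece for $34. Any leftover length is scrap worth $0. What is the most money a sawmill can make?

Build best[k] bottom-up: best[k] = max over allowed piece i of (p[i] + best[k−i]).
best[1] = 0
best[2] = 0
best[3] = 0
best[4] = 18
best[5] = 18
best[6] = 18
best[7] = 34
best[8] = 36  (first piece 4, then best[4]=18)
One optimal cutting: 4 + 4 → $36.

36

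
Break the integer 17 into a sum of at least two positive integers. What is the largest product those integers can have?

486

Let g[k] be the best product for length k (with at least one cut). For each first piece i, the rest contributes max(k−i, g[k−i]).
g[2] = 1*max(1,0) = 1*1 = 1
g[3] = 1*max(2,1) = 1*2 = 2
g[4] = 2*max(2,1) = 2*2 = 4
g[5] = 2*max(3,2) = 2*3 = 6
g[6] = 3*max(3,2) = 3*3 = 9
g[7] = 2*max(5,6) = 2*6 = 12
g[8] = 2*max(6,9) = 2*9 = 18
g[9] = 3*max(6,9) = 3*9 = 27
g[10] = 2*max(8,18) = 2*18 = 36
g[11] = 2*max(9,27) = 2*27 = 54
g[12] = 3*max(9,27) = 3*27 = 81
g[13] = 2*max(11,54) = 2*54 = 108
g[14] = 2*max(12,81) = 2*81 = 162
g[15] = 3*max(12,81) = 3*81 = 243
g[16] = 2*max(14,162) = 2*162 = 324
g[17] = 2*max(15,243) = 2*243 = 486
One optimal split: 3 + 3 + 3 + 3 + 3 + 2; product 3*3*3*3*3*2 = 486.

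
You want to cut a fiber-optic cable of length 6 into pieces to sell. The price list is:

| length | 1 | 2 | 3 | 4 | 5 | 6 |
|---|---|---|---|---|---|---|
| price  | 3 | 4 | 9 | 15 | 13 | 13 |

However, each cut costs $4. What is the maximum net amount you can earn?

Let net[k] be the best obtainable value from length k. For each k, try every first piece i and keep the best of price[i] + net[k−i] minus the 4 cut fee when i<k.
net[1] = 3
net[2] = max(3+3-4, 4+0) = 4
net[3] = max(3+4-4, 4+3-4, 9+0) = 9
net[4] = max(3+9-4, 4+4-4, 9+3-4, 15+0) = 15
net[5] = max(3+15-4, 4+9-4, 9+4-4, 15+3-4, 13+0) = 14
net[6] = max(3+14-4, 4+15-4, 9+9-4, 15+4-4, 13+3-4, 13+0) = 15
One optimal plan: pieces 4 + 2 (1 cut) → $19 − $4 = $15.

15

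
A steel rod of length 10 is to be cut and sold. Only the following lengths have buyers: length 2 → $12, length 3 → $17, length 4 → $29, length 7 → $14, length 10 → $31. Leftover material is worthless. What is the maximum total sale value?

Let f[k] be the best obtainable value from length k. For each k, try every first piece i and keep the best of price[i] + f[k−i].
f[1] = 0
f[2] = 12
f[3] = 17
f[4] = 29
f[5] = 29
f[6] = 41  (first piece 2, then f[4]=29)
f[7] = 46  (first piece 3, then f[4]=29)
f[8] = 58  (first piece 4, then f[4]=29)
f[9] = 58
f[10] = 70  (first piece 2, then f[8]=58)
One optimal cutting: 4 + 4 + 2 → $70.

70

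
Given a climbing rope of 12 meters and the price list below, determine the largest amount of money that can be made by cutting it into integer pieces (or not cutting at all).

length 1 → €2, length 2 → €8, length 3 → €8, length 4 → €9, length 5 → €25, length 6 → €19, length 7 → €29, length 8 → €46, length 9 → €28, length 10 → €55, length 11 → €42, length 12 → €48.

63

Let R[k] be the best obtainable value from length k. For each k, try every first piece i and keep the best of price[i] + R[k−i].
R[1] = 2
R[2] = 8
R[3] = 10  (first piece 1, then R[2]=8)
R[4] = 16  (first piece 2, then R[2]=8)
R[5] = 25
R[6] = 27  (first piece 1, then R[5]=25)
R[7] = 33  (first piece 2, then R[5]=25)
R[8] = 46
R[9] = 48  (first piece 1, then R[8]=46)
R[10] = 55
R[11] = 57  (first piece 1, then R[10]=55)
R[12] = 63  (first piece 2, then R[10]=55)
One optimal cutting: 10 + 2 → €55 + €8 = €63.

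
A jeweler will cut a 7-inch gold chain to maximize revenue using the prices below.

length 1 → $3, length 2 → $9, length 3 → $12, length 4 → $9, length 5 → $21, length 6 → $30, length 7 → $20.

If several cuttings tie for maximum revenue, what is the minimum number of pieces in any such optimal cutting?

2

Consider every possible first cut. r[k] is the best of p[i]+r[k−i] over all sellable i≤k.
r[1] = 3
r[2] = 9
r[3] = 12  (first piece 1, then r[2]=9)
r[4] = 18  (first piece 2, then r[2]=9)
r[5] = 21  (first piece 1, then r[4]=18)
r[6] = 30
r[7] = 33  (first piece 1, then r[6]=30)
Maximum revenue is $33.
Now minimize piece count subject to staying optimal: for each k, pieces[k] = 1 + min over i with p[i]+r[k−i]=r[k] of pieces[k−i].
pieces[4] = 2
pieces[5] = 1
pieces[6] = 1
pieces[7] = 2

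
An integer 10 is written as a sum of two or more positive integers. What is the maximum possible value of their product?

36

Fill g[k] for k=2..10: at each k try every first piece i and multiply by the better of (k−i) uncut or g[k−i].
Small cases: g[2]=1, g[3]=2, g[4]=4, g[5]=6.
g[6] = 3·max(3,2) = 3·3 = 9
g[7] = 2·max(5,6) = 2·6 = 12
g[8] = 2·max(6,9) = 2·9 = 18
g[9] = 3·max(6,9) = 3·9 = 27
g[10] = 2·max(8,18) = 2·18 = 36
One optimal split: 3 + 3 + 2 + 2; product 3·3·2·2 = 36.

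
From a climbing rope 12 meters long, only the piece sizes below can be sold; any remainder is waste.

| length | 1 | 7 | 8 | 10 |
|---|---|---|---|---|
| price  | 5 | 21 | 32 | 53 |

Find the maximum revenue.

Consider every possible first cut. best[k] is the best of p[i]+best[k−i] over all sellable i≤k.
best[1] = 5
best[2] = 10  (first piece 1, then best[1]=5)
best[3] = 15  (first piece 1, then best[2]=10)
best[4] = 20  (first piece 1, then best[3]=15)
best[5] = 25  (first piece 1, then best[4]=20)
best[6] = 30  (first piece 1, then best[5]=25)
best[7] = 35  (first piece 1, then best[6]=30)
best[8] = 40  (first piece 1, then best[7]=35)
best[9] = 45  (first piece 1, then best[8]=40)
best[10] = 53
best[11] = 58  (first piece 1, then best[10]=53)
best[12] = 63  (first piece 1, then best[11]=58)
One optimal cutting: 10 + 1 + 1 → €63.

63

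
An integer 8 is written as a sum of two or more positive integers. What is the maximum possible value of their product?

Let f[k] be the best product for length k (with at least one cut). For each first piece i, the rest contributes max(k−i, f[k−i]).
f[2] = 1×max(1,0) = 1×1 = 1
f[3] = 1×max(2,1) = 1×2 = 2
f[4] = 2×max(2,1) = 2×2 = 4
f[5] = 2×max(3,2) = 2×3 = 6
f[6] = 3×max(3,2) = 3×3 = 9
f[7] = 2×max(5,6) = 2×6 = 12
f[8] = 2×max(6,9) = 2×9 = 18
One optimal split: 3 + 3 + 2; product 3×3×2 = 18.

18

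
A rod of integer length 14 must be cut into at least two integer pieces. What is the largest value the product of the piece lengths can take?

Let P[k] be the best product for length k (with at least one cut). For each first piece i, the rest contributes max(k−i, P[k−i]).
Small cases: P[2]=1, P[3]=2, P[4]=4, P[5]=6, P[6]=9.
P[7] = 2*max(5,6) = 2*6 = 12
P[8] = 2*max(6,9) = 2*9 = 18
P[9] = 3*max(6,9) = 3*9 = 27
P[10] = 2*max(8,18) = 2*18 = 36
P[11] = 2*max(9,27) = 2*27 = 54
P[12] = 3*max(9,27) = 3*27 = 81
P[13] = 2*max(11,54) = 2*54 = 108
P[14] = 2*max(12,81) = 2*81 = 162
One optimal split: 3 + 3 + 3 + 3 + 2; product 3*3*3*3*2 = 162.

162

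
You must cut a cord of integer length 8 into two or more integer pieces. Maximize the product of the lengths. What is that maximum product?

18

Define P[k] = max over 1≤i<k of i · max(k−i, P[k−i]); the inner max lets the remainder stay uncut if that's better.
P[2] = 1·max(1,0) = 1·1 = 1
P[3] = 1·max(2,1) = 1·2 = 2
P[4] = 2·max(2,1) = 2·2 = 4
P[5] = 2·max(3,2) = 2·3 = 6
P[6] = 3·max(3,2) = 3·3 = 9
P[7] = 2·max(5,6) = 2·6 = 12
P[8] = 2·max(6,9) = 2·9 = 18
One optimal split: 3 + 3 + 2; product 3·3·2 = 18.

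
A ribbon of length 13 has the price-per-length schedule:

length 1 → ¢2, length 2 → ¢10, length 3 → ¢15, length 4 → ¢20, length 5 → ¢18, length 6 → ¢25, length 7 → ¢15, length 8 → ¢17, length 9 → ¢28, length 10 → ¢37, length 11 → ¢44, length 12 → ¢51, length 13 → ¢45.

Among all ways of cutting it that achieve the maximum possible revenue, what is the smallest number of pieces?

4

Build r[k] bottom-up: r[k] = max over allowed piece i of (p[i] + r[k−i]).
r[1] = 2
r[2] = max(2+2, 10+0) = 10
r[3] = max(2+10, 10+2, 15+0) = 15
r[4] = max(2+15, 10+10, 15+2, 20+0) = 20
r[5] = max(2+20, 10+15, 15+10, 20+2, 18+0) = 25
r[6] = max(2+25, 10+20, 15+15, 20+10, 18+2, 25+0) = 30
r[7] = max(2+30, 10+25, 15+20, …, 25+2, 15+0) = 35
r[8] = max(2+35, 10+30, 15+25, …, 15+2, 17+0) = 40
r[9] = max(2+40, 10+35, 15+30, …, 17+2, 28+0) = 45
r[10] = max(2+45, 10+40, 15+35, …, 28+2, 37+0) = 50
r[11] = max(2+50, 10+45, 15+40, …, 37+2, 44+0) = 55
r[12] = max(2+55, 10+50, 15+45, …, 44+2, 51+0) = 60
r[13] = max(2+60, 10+55, 15+50, …, 51+2, 45+0) = 65
Maximum revenue is ¢65.
Now minimize piece count subject to staying optimal: for each k, pieces[k] = 1 + min over i with p[i]+r[k−i]=r[k] of pieces[k−i].
pieces[10] = 3
pieces[11] = 3
pieces[12] = 3
pieces[13] = 4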